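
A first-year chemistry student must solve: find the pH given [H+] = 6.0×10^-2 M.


pH = -log10([H+]) = -log10(6.0×10^-2)
= 2 - log10(6.0)
= 2 - 0.78
= 1.22

1.22


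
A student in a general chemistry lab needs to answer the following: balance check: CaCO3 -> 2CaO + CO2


Equation: CaCO3 -> 2CaO + CO2
Check atoms: C: 1=1, Ca: 1≠2, O: 3≠4
Not balanced

No, not balanced


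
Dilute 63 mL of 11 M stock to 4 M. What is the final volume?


C1V1 = C2V2
11 × 63 = 4 × V2
V2 = 693/4 = 173.25 mL

173.25 mL


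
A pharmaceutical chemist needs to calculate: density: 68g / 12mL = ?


ρ = mass/volume
= 68/12
= 5.667 g/mL

5.667 g/mL


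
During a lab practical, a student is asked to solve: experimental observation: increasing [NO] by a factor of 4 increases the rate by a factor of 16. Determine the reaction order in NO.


rate ∝ [NO]^n
4^n = 16 → n = 2
Order in NO: 2

2


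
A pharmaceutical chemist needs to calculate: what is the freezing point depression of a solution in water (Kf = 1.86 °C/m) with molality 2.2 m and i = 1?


ΔTf = Kf × m × i
= 1.86 × 2.2 × 1
= 4.092 °C

4.092 °C


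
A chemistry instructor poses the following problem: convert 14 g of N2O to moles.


M(N2O) = 44.02 g/mol
n = mass/M = 14/44.02 = 0.318 mol

0.318 mol


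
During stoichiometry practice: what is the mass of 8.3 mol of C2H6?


M(C2H6) = 30.07 g/mol
mass = n × M = 8.3 × 30.07 = 249.58 g

249.58 g


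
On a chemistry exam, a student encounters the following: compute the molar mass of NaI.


M(NaI) = 1×22.99 + 1×126.9
= 22.99 + 126.9
= 149.89 g/mol

149.89 g/mol


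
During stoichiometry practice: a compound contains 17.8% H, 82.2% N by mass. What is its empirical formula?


Assume 100 g sample. Moles of each element:
  H: 17.8/1.008 = 17.659 mol
  N: 82.2/14.01 = 5.867 mol
Divide by smallest (5.867):
  H: 17.659/5.867 = 3.01
  N: 5.867/5.867 = 1.0
Empirical formula: NH3

NH3


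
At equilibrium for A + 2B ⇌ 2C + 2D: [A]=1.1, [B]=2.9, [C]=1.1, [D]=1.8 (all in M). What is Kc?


Kc = [C]^2[D]^2/([A][B]^2)
= (1.1^2 × 1.8^2)/(1.1^1 × 2.9^2)
= 3.9204/9.251
= 0.4238

0.4238


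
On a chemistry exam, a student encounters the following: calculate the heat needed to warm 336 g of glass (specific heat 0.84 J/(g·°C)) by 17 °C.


q = mcΔT = 336 × 0.84 × 17
= 4798.08 J

4798.08 J


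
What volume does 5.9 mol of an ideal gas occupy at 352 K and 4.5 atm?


PV = nRT  (R = 0.08206 L·atm/(mol·K))
V = nRT/P = 5.9×0.08206×352/4.5
= 37.872 L

37.872 L


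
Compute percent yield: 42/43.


% yield = actual/theoretical × 100
= 42/43 × 100
= 97.67%

97.67%


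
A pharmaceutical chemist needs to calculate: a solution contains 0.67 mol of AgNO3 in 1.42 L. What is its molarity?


M = n/V = 0.67/1.42 = 0.472 mol/L

0.472 M


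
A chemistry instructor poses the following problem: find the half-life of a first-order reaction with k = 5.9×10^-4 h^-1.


t½ = ln2/k = 0.693147/(5.9×10^-4 h^-1)
= 1175 h

1175 h


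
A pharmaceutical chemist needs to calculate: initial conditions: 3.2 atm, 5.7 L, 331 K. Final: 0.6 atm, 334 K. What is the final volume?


P1V1/T1 = P2V2/T2
V2 = P1V1T2/(T1P2)
= 3.2×5.7×334/(331×0.6)
= 30.676 L

30.676 L


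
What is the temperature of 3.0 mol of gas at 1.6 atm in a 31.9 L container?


PV = nRT  (R = 0.08206 L·atm/(mol·K))
T = PV/(nR) = 1.6×31.9/(3.0×0.08206)
= 51.04/0.246180
= 207.33 K

207.33 K


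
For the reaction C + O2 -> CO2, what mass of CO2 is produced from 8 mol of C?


Mole ratio CO2:C = 1:1
n(CO2) = 8 × 1/1 = 8.000 mol
mass = 8.000 × 44.01 = 352.08 g

352.08 g


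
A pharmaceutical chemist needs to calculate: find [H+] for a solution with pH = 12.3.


[H+] = 10^(-pH) = 10^(-12.3)
= 5.01×10^-13 M

5.01×10^-13 M


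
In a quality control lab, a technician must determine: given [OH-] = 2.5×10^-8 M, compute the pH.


pOH = -log10([OH-]) = -log10(2.5×10^-8)
= 8 - log10(2.5) = 7.6
pH = 14 - pOH = 14 - 7.6 = 6.4

6.4


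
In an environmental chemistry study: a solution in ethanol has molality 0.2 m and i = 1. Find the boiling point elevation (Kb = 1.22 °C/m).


ΔTb = Kb × m × i
= 1.22 × 0.2 × 1
= 0.244 °C

0.244 °C


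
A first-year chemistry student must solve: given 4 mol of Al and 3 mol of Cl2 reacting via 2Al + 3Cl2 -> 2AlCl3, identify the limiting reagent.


Mole ratio available / coefficient:
  Al: 4/2 = 2.000
  Cl2: 3/3 = 1.000
Smaller ratio is limiting.

Cl2


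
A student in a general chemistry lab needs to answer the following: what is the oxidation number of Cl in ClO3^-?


x + 3(-2) = -1, so x = +5
Oxidation number: +5

+5


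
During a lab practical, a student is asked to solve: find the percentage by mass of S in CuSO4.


M(CuSO4) = 1×63.55 + 1×32.07 + 4×16.0 = 159.62 g/mol
Mass of S = 1 × 32.07 = 32.07 g/mol
% S = 32.07/159.62 × 100 = 20.09%

20.09%


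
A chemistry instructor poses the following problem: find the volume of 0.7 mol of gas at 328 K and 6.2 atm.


PV = nRT  (R = 0.08206 L·atm/(mol·K))
V = nRT/P = 0.7×0.08206×328/6.2
= 3.039 L

3.039 L


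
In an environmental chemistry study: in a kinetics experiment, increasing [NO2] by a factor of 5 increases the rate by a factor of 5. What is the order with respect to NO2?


rate ∝ [NO2]^n
5^n = 5 → n = 1
Order in NO2: 1

1


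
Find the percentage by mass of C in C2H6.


M(C2H6) = 2×12.01 + 6×1.008 = 30.068 g/mol
Mass of C = 2 × 12.01 = 24.02 g/mol
% C = 24.02/30.068 × 100 = 79.89%

79.89%


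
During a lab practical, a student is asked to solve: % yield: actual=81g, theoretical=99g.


% yield = actual/theoretical × 100
= 81/99 × 100
= 81.82%

81.82%


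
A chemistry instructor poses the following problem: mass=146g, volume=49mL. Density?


ρ = mass/volume
= 146/49
= 2.98 g/mL

2.98 g/mL


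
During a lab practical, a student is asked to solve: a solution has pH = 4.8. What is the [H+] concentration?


[H+] = 10^(-pH) = 10^(-4.8)
= 1.58×10^-5 M

1.58×10^-5 M


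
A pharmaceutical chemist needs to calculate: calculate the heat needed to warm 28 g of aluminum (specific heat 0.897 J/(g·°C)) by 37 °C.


q = mcΔT = 28 × 0.897 × 37
= 929.29 J

929.29 J


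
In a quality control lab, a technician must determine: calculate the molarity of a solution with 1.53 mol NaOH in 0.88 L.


M = n/V = 1.53/0.88 = 1.739 mol/L

1.739 M


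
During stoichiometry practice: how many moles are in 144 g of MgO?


M(MgO) = 40.31 g/mol
n = mass/M = 144/40.31 = 3.5723 mol

3.5723 mol


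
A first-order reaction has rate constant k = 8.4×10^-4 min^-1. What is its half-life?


t½ = ln2/k = 0.693147/(8.4×10^-4 min^-1)
= 825.2 min

825.2 min


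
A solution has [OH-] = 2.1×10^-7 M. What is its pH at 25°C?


pOH = -log10([OH-]) = -log10(2.1×10^-7)
= 7 - log10(2.1) = 6.68
pH = 14 - pOH = 14 - 6.68 = 7.32

7.32


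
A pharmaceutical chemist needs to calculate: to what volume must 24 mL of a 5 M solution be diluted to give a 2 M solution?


C1V1 = C2V2
5 × 24 = 2 × V2
V2 = 120/2 = 60.0 mL

60.0 mL


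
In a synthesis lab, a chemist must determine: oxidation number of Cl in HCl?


halide: -1
Oxidation number: -1

-1


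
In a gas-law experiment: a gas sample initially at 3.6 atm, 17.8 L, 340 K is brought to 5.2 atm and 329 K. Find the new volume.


P1V1/T1 = P2V2/T2
V2 = P1V1T2/(T1P2)
= 3.6×17.8×329/(340×5.2)
= 11.924 L

11.924 L


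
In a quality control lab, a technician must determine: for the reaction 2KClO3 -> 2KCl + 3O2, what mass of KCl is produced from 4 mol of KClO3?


Mole ratio KCl:KClO3 = 2:2
n(KCl) = 4 × 2/2 = 4.000 mol
mass = 4.000 × 74.55 = 298.2 g

298.2 g


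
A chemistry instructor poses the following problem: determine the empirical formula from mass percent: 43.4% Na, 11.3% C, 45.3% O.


Assume 100 g sample. Moles of each element:
  Na: 43.4/22.99 = 1.888 mol
  C: 11.3/12.01 = 0.941 mol
  O: 45.3/16.0 = 2.831 mol
Divide by smallest (0.941):
  Na: 1.888/0.941 = 2.01
  C: 0.941/0.941 = 1.0
  O: 2.831/0.941 = 3.01
Empirical formula: Na2CO3

Na2CO3


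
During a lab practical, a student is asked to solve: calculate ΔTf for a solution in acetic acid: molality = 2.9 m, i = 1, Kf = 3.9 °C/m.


ΔTf = Kf × m × i
= 3.9 × 2.9 × 1
= 11.31 °C

11.31 °C


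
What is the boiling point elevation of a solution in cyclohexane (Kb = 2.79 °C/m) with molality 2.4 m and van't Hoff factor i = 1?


ΔTb = Kb × m × i
= 2.79 × 2.4 × 1
= 6.696 °C

6.696 °C


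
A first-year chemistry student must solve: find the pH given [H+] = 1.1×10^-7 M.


pH = -log10([H+]) = -log10(1.1×10^-7)
= 7 - log10(1.1)
= 7 - 0.04
= 6.96

6.96


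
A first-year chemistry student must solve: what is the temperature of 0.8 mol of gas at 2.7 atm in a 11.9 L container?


PV = nRT  (R = 0.08206 L·atm/(mol·K))
T = PV/(nR) = 2.7×11.9/(0.8×0.08206)
= 32.13/0.065648
= 489.43 K

489.43 K


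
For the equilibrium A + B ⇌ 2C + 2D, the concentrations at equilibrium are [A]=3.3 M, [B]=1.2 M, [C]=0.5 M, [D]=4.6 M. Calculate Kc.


Kc = [C]^2[D]^2/([A][B])
= (0.5^2 × 4.6^2)/(3.3^1 × 1.2^1)
= 5.29/3.96
= 1.336

1.336


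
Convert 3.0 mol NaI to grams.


M(NaI) = 149.89 g/mol
mass = n × M = 3.0 × 149.89 = 449.67 g

449.67 g


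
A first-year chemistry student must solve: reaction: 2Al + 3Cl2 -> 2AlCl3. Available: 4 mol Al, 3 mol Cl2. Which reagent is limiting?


Mole ratio available / coefficient:
  Al: 4/2 = 2.000
  Cl2: 3/3 = 1.000
Smaller ratio is limiting.

Cl2


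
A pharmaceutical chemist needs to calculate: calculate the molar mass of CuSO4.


M(CuSO4) = 1×63.55 + 1×32.07 + 4×16.0
= 63.55 + 32.07 + 64.0
= 159.62 g/mol

159.62 g/mol


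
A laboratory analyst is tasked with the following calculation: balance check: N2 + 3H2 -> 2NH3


Equation: N2 + 3H2 -> 2NH3
Check atoms: H: 6=6, N: 2=2
Balanced

Yes, balanced


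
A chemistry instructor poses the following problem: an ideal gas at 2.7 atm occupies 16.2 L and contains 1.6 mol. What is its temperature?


PV = nRT  (R = 0.08206 L·atm/(mol·K))
T = PV/(nR) = 2.7×16.2/(1.6×0.08206)
= 43.74/0.131296
= 333.14 K

333.14 K


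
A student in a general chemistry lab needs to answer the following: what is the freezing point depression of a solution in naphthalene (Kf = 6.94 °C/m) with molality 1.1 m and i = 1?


ΔTf = Kf × m × i
= 6.94 × 1.1 × 1
= 7.634 °C

7.634 °C


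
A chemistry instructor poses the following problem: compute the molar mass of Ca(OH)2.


M(Ca(OH)2) = 1×40.08 + 2×16.0 + 2×1.008
= 40.08 + 32.0 + 2.02
= 74.1 g/mol

74.1 g/mol


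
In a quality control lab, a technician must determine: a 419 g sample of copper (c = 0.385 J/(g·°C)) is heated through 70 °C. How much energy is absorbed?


q = mcΔT = 419 × 0.385 × 70
= 11292.05 J

11292.05 J


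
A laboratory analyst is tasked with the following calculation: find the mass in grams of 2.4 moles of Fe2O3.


M(Fe2O3) = 159.7 g/mol
mass = n × M = 2.4 × 159.7 = 383.28 g

383.28 g


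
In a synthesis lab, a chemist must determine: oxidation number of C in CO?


x + (-2) = 0, so x = +2
Oxidation number: +2

+2


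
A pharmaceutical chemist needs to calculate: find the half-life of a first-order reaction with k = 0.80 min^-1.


t½ = ln2/k = 0.693147/(0.80 min^-1)
= 0.8664 min

0.8664 min


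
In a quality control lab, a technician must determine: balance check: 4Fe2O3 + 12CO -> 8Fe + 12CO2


Equation: 4Fe2O3 + 12CO -> 8Fe + 12CO2
Check atoms: C: 12=12, Fe: 8=8, O: 24=24
Balanced

Yes, balanced


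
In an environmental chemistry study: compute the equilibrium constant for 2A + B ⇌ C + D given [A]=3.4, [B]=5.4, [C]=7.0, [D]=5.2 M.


Kc = [C][D]/([A]^2[B])
= (7.0^1 × 5.2^1)/(3.4^2 × 5.4^1)
= 36.4/62.424
= 0.5831

0.5831


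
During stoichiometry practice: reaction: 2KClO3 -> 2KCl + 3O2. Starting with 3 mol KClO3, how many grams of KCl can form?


Mole ratio KCl:KClO3 = 2:2
n(KCl) = 3 × 2/2 = 3.000 mol
mass = 3.000 × 74.55 = 223.65 g

223.65 g


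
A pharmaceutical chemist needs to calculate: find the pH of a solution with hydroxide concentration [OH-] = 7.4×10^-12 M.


pOH = -log10([OH-]) = -log10(7.4×10^-12)
= 12 - log10(7.4) = 11.13
pH = 14 - pOH = 14 - 11.13 = 2.87

2.87


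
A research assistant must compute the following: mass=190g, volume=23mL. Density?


ρ = mass/volume
= 190/23
= 8.261 g/mL

8.261 g/mL


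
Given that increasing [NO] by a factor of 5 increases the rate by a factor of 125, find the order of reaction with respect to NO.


rate ∝ [NO]^n
5^n = 125 → n = 3
Order in NO: 3

3


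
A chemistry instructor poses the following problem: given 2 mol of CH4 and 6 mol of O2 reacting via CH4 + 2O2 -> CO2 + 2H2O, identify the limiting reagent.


Mole ratio available / coefficient:
  CH4: 2/1 = 2.000
  O2: 6/2 = 3.000
Smaller ratio is limiting.

CH4


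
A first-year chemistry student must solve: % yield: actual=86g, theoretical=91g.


% yield = actual/theoretical × 100
= 86/91 × 100
= 94.51%

94.51%


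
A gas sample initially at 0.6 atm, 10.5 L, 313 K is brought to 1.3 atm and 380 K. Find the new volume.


P1V1/T1 = P2V2/T2
V2 = P1V1T2/(T1P2)
= 0.6×10.5×380/(313×1.3)
= 5.884 L

5.884 L


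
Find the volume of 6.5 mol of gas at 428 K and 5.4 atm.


PV = nRT  (R = 0.08206 L·atm/(mol·K))
V = nRT/P = 6.5×0.08206×428/5.4
= 42.276 L

42.276 L


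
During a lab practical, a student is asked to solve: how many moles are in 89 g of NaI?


M(NaI) = 149.89 g/mol
n = mass/M = 89/149.89 = 0.5938 mol

0.5938 mol


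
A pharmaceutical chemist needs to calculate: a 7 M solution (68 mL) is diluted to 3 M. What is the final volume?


C1V1 = C2V2
7 × 68 = 3 × V2
V2 = 476/3 = 158.67 mL

158.67 mL


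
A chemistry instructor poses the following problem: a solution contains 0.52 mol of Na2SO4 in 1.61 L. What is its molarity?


M = n/V = 0.52/1.61 = 0.323 mol/L

0.323 M


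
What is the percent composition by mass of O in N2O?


M(N2O) = 2×14.01 + 1×16.0 = 44.02 g/mol
Mass of O = 1 × 16.0 = 16.00 g/mol
% O = 16.00/44.02 × 100 = 36.35%

36.35%


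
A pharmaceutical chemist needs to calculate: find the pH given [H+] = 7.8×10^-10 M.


pH = -log10([H+]) = -log10(7.8×10^-10)
= 10 - log10(7.8)
= 10 - 0.89
= 9.11

9.11


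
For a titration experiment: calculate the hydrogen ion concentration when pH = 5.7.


[H+] = 10^(-pH) = 10^(-5.7)
= 2.0×10^-6 M

2.0×10^-6 M


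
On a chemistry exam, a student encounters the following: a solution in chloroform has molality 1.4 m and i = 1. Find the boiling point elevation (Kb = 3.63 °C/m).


ΔTb = Kb × m × i
= 3.63 × 1.4 × 1
= 5.082 °C

5.082 °C


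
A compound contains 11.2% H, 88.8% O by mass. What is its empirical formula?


Assume 100 g sample. Moles of each element:
  H: 11.2/1.008 = 11.111 mol
  O: 88.8/16.0 = 5.55 mol
Divide by smallest (5.55):
  H: 11.111/5.55 = 2.0
  O: 5.55/5.55 = 1.0
Empirical formula: H2O

H2O


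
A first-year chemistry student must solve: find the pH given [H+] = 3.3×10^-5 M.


pH = -log10([H+]) = -log10(3.3×10^-5)
= 5 - log10(3.3)
= 5 - 0.52
= 4.48

4.48


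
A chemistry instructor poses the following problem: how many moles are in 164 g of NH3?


M(NH3) = 17.03 g/mol
n = mass/M = 164/17.03 = 9.6301 mol

9.6301 mol


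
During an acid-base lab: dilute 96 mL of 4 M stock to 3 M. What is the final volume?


C1V1 = C2V2
4 × 96 = 3 × V2
V2 = 384/3 = 128.0 mL

128.0 mL


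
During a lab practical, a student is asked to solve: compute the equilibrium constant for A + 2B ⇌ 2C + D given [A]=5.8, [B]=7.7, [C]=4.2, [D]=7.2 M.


Kc = [C]^2[D]/([A][B]^2)
= (4.2^2 × 7.2^1)/(5.8^1 × 7.7^2)
= 127.008/343.882
= 0.3693

0.3693


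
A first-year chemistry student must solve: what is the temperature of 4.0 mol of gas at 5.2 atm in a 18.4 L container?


PV = nRT  (R = 0.08206 L·atm/(mol·K))
T = PV/(nR) = 5.2×18.4/(4.0×0.08206)
= 95.68/0.328240
= 291.49 K

291.49 K


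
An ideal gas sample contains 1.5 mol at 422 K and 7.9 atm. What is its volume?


PV = nRT  (R = 0.08206 L·atm/(mol·K))
V = nRT/P = 1.5×0.08206×422/7.9
= 6.575 L

6.575 L


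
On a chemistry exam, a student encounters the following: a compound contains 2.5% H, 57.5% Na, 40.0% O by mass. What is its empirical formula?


Assume 100 g sample. Moles of each element:
  H: 2.5/1.008 = 2.48 mol
  Na: 57.5/22.99 = 2.501 mol
  O: 40.0/16.0 = 2.5 mol
Divide by smallest (2.48):
  H: 2.48/2.48 = 1.0
  Na: 2.501/2.48 = 1.01
  O: 2.5/2.48 = 1.01
Empirical formula: NaOH

NaOH


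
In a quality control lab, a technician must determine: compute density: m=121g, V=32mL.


ρ = mass/volume
= 121/32
= 3.781 g/mL

3.781 g/mL


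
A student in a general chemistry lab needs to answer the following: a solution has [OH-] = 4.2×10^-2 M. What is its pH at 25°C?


pOH = -log10([OH-]) = -log10(4.2×10^-2)
= 2 - log10(4.2) = 1.38
pH = 14 - pOH = 14 - 1.38 = 12.62

12.62


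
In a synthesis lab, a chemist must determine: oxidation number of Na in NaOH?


Group 1 metal: +1
Oxidation number: +1

+1


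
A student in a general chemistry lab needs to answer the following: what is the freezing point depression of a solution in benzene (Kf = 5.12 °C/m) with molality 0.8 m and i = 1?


ΔTf = Kf × m × i
= 5.12 × 0.8 × 1
= 4.096 °C

4.096 °C


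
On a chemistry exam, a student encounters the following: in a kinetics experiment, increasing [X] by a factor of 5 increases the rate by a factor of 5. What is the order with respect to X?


rate ∝ [X]^n
5^n = 5 → n = 1
Order in X: 1

1


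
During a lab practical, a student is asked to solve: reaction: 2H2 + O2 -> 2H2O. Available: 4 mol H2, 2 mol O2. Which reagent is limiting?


Mole ratio available / coefficient:
  H2: 4/2 = 2.000
  O2: 2/1 = 2.000
Smaller ratio is limiting.

neither (stoichiometric); H2 and O2 are fully consumed


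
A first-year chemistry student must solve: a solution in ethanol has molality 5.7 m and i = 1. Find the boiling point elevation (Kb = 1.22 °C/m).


ΔTb = Kb × m × i
= 1.22 × 5.7 × 1
= 6.954 °C

6.954 °C


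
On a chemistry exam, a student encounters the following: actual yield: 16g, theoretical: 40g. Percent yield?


% yield = actual/theoretical × 100
= 16/40 × 100
= 40.0%

40.0%


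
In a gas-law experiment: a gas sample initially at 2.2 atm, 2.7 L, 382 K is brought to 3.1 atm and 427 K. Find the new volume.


P1V1/T1 = P2V2/T2
V2 = P1V1T2/(T1P2)
= 2.2×2.7×427/(382×3.1)
= 2.142 L

2.142 L


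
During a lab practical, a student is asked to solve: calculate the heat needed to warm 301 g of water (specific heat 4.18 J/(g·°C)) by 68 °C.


q = mcΔT = 301 × 4.18 × 68
= 85556.24 J

85556.24 J


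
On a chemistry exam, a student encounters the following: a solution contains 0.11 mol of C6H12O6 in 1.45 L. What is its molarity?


M = n/V = 0.11/1.45 = 0.076 mol/L

0.076 M


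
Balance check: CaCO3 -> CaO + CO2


Equation: CaCO3 -> CaO + CO2
Check atoms: C: 1=1, Ca: 1=1, O: 3=3
Balanced

Yes, balanced


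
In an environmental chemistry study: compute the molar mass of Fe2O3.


M(Fe2O3) = 2×55.85 + 3×16.0
= 111.7 + 48.0
= 159.7 g/mol

159.7 g/mol


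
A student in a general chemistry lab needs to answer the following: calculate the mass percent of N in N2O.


M(N2O) = 2×14.01 + 1×16.0 = 44.02 g/mol
Mass of N = 2 × 14.01 = 28.02 g/mol
% N = 28.02/44.02 × 100 = 63.65%

63.65%


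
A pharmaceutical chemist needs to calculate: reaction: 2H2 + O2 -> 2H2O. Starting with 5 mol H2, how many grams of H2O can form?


Mole ratio H2O:H2 = 2:2
n(H2O) = 5 × 2/2 = 5.000 mol
mass = 5.000 × 18.02 = 90.1 g

90.1 g


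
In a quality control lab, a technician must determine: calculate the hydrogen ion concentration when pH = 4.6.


[H+] = 10^(-pH) = 10^(-4.6)
= 2.51×10^-5 M

2.51×10^-5 M


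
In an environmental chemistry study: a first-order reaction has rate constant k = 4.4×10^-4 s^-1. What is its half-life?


t½ = ln2/k = 0.693147/(4.4×10^-4 s^-1)
= 1575 s

1575 s


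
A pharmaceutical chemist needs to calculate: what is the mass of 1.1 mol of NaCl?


M(NaCl) = 58.44 g/mol
mass = n × M = 1.1 × 58.44 = 64.28 g

64.28 g


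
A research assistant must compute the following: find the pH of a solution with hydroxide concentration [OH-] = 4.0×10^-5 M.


pOH = -log10([OH-]) = -log10(4.0×10^-5)
= 5 - log10(4.0) = 4.4
pH = 14 - pOH = 14 - 4.4 = 9.6

9.6


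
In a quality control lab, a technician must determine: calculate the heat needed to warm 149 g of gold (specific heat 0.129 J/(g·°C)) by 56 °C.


q = mcΔT = 149 × 0.129 × 56
= 1076.38 J

1076.38 J


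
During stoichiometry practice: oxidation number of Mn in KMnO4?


(+1) + x + 4(-2) = 0, so x = +7
Oxidation number: +7

+7


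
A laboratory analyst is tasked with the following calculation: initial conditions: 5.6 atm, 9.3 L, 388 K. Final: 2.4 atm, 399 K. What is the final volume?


P1V1/T1 = P2V2/T2
V2 = P1V1T2/(T1P2)
= 5.6×9.3×399/(388×2.4)
= 22.315 L

22.315 L


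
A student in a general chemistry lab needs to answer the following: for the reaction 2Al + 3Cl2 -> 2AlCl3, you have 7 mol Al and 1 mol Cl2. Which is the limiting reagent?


Mole ratio available / coefficient:
  Al: 7/2 = 3.500
  Cl2: 1/3 = 0.333
Smaller ratio is limiting.

Cl2


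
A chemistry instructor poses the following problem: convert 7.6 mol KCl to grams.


M(KCl) = 74.55 g/mol
mass = n × M = 7.6 × 74.55 = 566.58 g

566.58 g


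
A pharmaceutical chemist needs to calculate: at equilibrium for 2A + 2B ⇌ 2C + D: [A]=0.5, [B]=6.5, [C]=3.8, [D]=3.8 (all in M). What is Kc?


Kc = [C]^2[D]/([A]^2[B]^2)
= (3.8^2 × 3.8^1)/(0.5^2 × 6.5^2)
= 54.872/10.5625
= 5.195

5.195


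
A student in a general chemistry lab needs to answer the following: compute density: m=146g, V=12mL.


ρ = mass/volume
= 146/12
= 12.167 g/mL

12.167 g/mL


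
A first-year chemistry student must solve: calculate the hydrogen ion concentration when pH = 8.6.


[H+] = 10^(-pH) = 10^(-8.6)
= 2.51×10^-9 M

2.51×10^-9 M


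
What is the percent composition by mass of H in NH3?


M(NH3) = 1×14.01 + 3×1.008 = 17.034 g/mol
Mass of H = 3 × 1.008 = 3.024 g/mol
% H = 3.024/17.034 × 100 = 17.75%

17.75%


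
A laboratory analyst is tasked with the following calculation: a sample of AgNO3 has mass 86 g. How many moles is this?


M(AgNO3) = 169.88 g/mol
n = mass/M = 86/169.88 = 0.5062 mol

0.5062 mol


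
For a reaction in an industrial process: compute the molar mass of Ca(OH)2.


M(Ca(OH)2) = 1×40.08 + 2×16.0 + 2×1.008
= 40.08 + 32.0 + 2.02
= 74.1 g/mol

74.1 g/mol


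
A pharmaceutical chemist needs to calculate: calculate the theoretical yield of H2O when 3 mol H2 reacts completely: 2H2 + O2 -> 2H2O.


Mole ratio H2O:H2 = 2:2
n(H2O) = 3 × 2/2 = 3.000 mol
mass = 3.000 × 18.02 = 54.06 g

54.06 g


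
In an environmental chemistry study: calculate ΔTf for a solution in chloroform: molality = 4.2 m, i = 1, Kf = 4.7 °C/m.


ΔTf = Kf × m × i
= 4.7 × 4.2 × 1
= 19.74 °C

19.74 °C


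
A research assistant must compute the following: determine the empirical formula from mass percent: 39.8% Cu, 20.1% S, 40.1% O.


Assume 100 g sample. Moles of each element:
  Cu: 39.8/63.55 = 0.626 mol
  S: 20.1/32.07 = 0.627 mol
  O: 40.1/16.0 = 2.506 mol
Divide by smallest (0.626):
  Cu: 0.626/0.626 = 1.0
  S: 0.627/0.626 = 1.0
  O: 2.506/0.626 = 4.0
Empirical formula: CuSO4

CuSO4


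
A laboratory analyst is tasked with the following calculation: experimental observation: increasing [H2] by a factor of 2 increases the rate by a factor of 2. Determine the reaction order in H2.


rate ∝ [H2]^n
2^n = 2 → n = 1
Order in H2: 1

1


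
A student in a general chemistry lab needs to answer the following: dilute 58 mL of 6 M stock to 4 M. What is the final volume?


C1V1 = C2V2
6 × 58 = 4 × V2
V2 = 348/4 = 87.0 mL

87.0 mL


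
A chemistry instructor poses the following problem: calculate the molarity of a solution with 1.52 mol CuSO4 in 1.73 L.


M = n/V = 1.52/1.73 = 0.879 mol/L

0.879 M


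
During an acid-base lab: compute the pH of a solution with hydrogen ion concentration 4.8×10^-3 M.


pH = -log10([H+]) = -log10(4.8×10^-3)
= 3 - log10(4.8)
= 3 - 0.68
= 2.32

2.32


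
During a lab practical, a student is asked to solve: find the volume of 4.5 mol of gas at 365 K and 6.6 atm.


PV = nRT  (R = 0.08206 L·atm/(mol·K))
V = nRT/P = 4.5×0.08206×365/6.6
= 20.422 L

20.422 L


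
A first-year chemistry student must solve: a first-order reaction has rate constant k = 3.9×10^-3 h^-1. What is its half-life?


t½ = ln2/k = 0.693147/(3.9×10^-3 h^-1)
= 177.7 h

177.7 h


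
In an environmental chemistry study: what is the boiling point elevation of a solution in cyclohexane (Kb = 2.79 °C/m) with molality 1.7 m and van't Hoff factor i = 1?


ΔTb = Kb × m × i
= 2.79 × 1.7 × 1
= 4.743 °C

4.743 °C


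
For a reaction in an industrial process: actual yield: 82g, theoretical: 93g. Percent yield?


% yield = actual/theoretical × 100
= 82/93 × 100
= 88.17%

88.17%


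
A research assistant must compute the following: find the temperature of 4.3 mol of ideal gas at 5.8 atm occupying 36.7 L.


PV = nRT  (R = 0.08206 L·atm/(mol·K))
T = PV/(nR) = 5.8×36.7/(4.3×0.08206)
= 212.86/0.352858
= 603.25 K

603.25 K


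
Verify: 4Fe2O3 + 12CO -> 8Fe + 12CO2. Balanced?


Equation: 4Fe2O3 + 12CO -> 8Fe + 12CO2
Check atoms: C: 12=12, Fe: 8=8, O: 24=24
Balanced

Yes, balanced


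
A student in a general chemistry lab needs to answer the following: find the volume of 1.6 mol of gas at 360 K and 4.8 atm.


PV = nRT  (R = 0.08206 L·atm/(mol·K))
V = nRT/P = 1.6×0.08206×360/4.8
= 9.847 L

9.847 L


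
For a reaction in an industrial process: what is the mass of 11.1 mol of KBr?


M(KBr) = 119.0 g/mol
mass = n × M = 11.1 × 119.0 = 1320.90 g

1320.90 g


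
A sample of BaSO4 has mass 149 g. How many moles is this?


M(BaSO4) = 233.4 g/mol
n = mass/M = 149/233.4 = 0.6384 mol

0.6384 mol


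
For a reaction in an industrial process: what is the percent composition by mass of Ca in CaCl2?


M(CaCl2) = 1×40.08 + 2×35.45 = 110.98 g/mol
Mass of Ca = 1 × 40.08 = 40.08 g/mol
% Ca = 40.08/110.98 × 100 = 36.11%

36.11%


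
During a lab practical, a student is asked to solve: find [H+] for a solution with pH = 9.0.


[H+] = 10^(-pH) = 10^(-9.0)
= 1.0×10^-9 M

1.0×10^-9 M


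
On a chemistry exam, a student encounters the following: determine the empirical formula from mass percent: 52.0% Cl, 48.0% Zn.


Assume 100 g sample. Moles of each element:
  Cl: 52.0/35.45 = 1.467 mol
  Zn: 48.0/65.38 = 0.734 mol
Divide by smallest (0.734):
  Cl: 1.467/0.734 = 2.0
  Zn: 0.734/0.734 = 1.0
Empirical formula: ZnCl2

ZnCl2


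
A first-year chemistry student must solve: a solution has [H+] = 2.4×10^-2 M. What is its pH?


pH = -log10([H+]) = -log10(2.4×10^-2)
= 2 - log10(2.4)
= 2 - 0.38
= 1.62

1.62


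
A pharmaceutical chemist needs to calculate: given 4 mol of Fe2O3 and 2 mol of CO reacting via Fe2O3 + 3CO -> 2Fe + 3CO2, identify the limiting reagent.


Mole ratio available / coefficient:
  Fe2O3: 4/1 = 4.000
  CO: 2/3 = 0.667
Smaller ratio is limiting.

CO


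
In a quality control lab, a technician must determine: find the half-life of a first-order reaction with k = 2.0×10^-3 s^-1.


t½ = ln2/k = 0.693147/(2.0×10^-3 s^-1)
= 346.6 s

346.6 s


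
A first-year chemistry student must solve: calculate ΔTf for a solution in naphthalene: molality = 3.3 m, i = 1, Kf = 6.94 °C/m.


ΔTf = Kf × m × i
= 6.94 × 3.3 × 1
= 22.902 °C

22.902 °C


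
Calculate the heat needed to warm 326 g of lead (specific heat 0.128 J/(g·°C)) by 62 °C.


q = mcΔT = 326 × 0.128 × 62
= 2587.14 J

2587.14 J


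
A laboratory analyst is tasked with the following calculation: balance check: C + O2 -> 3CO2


Equation: C + O2 -> 3CO2
Check atoms: C: 1≠3, O: 2≠6
Not balanced

No, not balanced


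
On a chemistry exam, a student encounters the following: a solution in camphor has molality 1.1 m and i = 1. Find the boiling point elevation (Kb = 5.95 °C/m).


ΔTb = Kb × m × i
= 5.95 × 1.1 × 1
= 6.545 °C

6.545 °C


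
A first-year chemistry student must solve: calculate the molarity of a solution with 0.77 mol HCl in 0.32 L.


M = n/V = 0.77/0.32 = 2.406 mol/L

2.406 M


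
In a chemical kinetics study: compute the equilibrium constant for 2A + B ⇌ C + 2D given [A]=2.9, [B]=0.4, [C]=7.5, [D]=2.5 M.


Kc = [C][D]^2/([A]^2[B])
= (7.5^1 × 2.5^2)/(2.9^2 × 0.4^1)
= 46.875/3.364
= 13.93

13.93


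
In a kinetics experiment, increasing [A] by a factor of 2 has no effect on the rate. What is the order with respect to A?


rate ∝ [A]^n
rate ∝ [A]^0
Order in A: 0

0


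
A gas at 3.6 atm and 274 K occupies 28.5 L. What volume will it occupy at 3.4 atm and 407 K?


P1V1/T1 = P2V2/T2
V2 = P1V1T2/(T1P2)
= 3.6×28.5×407/(274×3.4)
= 44.824 L

44.824 L


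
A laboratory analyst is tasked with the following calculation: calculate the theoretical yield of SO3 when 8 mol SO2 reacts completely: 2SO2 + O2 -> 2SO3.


Mole ratio SO3:SO2 = 2:2
n(SO3) = 8 × 2/2 = 8.000 mol
mass = 8.000 × 80.07 = 640.56 g

640.56 g


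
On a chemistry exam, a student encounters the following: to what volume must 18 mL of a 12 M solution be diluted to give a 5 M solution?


C1V1 = C2V2
12 × 18 = 5 × V2
V2 = 216/5 = 43.2 mL

43.2 mL


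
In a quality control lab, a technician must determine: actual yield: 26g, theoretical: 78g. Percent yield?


% yield = actual/theoretical × 100
= 26/78 × 100
= 33.33%

33.33%


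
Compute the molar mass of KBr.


M(KBr) = 1×39.1 + 1×79.9
= 39.1 + 79.9
= 119.0 g/mol

119.0 g/mol


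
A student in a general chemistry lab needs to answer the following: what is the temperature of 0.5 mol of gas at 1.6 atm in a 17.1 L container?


PV = nRT  (R = 0.08206 L·atm/(mol·K))
T = PV/(nR) = 1.6×17.1/(0.5×0.08206)
= 27.36/0.041030
= 666.83 K

666.83 K


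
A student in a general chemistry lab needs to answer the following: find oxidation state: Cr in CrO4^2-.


x + 4(-2) = -2, so x = +6
Oxidation number: +6

+6


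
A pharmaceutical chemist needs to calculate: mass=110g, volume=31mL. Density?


ρ = mass/volume
= 110/31
= 3.548 g/mL

3.548 g/mL


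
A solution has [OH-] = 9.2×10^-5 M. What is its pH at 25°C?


pOH = -log10([OH-]) = -log10(9.2×10^-5)
= 5 - log10(9.2) = 4.04
pH = 14 - pOH = 14 - 4.04 = 9.96

9.96


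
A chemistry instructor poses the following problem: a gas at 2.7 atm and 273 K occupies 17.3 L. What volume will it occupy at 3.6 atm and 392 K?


P1V1/T1 = P2V2/T2
V2 = P1V1T2/(T1P2)
= 2.7×17.3×392/(273×3.6)
= 18.631 L

18.631 L


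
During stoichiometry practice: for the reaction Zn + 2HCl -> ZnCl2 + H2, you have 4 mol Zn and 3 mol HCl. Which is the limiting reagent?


Mole ratio available / coefficient:
  Zn: 4/1 = 4.000
  HCl: 3/2 = 1.500
Smaller ratio is limiting.

HCl


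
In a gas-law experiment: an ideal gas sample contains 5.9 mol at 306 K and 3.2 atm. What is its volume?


PV = nRT  (R = 0.08206 L·atm/(mol·K))
V = nRT/P = 5.9×0.08206×306/3.2
= 46.297 L

46.297 L


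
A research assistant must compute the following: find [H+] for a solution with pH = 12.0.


[H+] = 10^(-pH) = 10^(-12.0)
= 1.0×10^-12 M

1.0×10^-12 M


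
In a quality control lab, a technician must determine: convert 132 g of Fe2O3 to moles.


M(Fe2O3) = 159.7 g/mol
n = mass/M = 132/159.7 = 0.8265 mol

0.8265 mol


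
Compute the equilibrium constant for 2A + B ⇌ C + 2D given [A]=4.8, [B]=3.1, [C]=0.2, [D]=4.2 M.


Kc = [C][D]^2/([A]^2[B])
= (0.2^1 × 4.2^2)/(4.8^2 × 3.1^1)
= 3.528/71.424
= 0.04940

0.04940


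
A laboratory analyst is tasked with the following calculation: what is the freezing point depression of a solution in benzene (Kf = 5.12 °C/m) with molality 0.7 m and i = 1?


ΔTf = Kf × m × i
= 5.12 × 0.7 × 1
= 3.584 °C

3.584 °C


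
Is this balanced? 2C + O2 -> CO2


Equation: 2C + O2 -> CO2
Check atoms: C: 2≠1, O: 2=2
Not balanced

No, not balanced


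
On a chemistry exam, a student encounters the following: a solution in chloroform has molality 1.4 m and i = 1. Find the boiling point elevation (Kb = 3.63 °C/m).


ΔTb = Kb × m × i
= 3.63 × 1.4 × 1
= 5.082 °C

5.082 °C


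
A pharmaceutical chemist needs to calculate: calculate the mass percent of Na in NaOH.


M(NaOH) = 1×22.99 + 1×16.0 + 1×1.008 = 39.998 g/mol
Mass of Na = 1 × 22.99 = 22.99 g/mol
% Na = 22.99/39.998 × 100 = 57.48%

57.48%


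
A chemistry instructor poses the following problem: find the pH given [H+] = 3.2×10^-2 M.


pH = -log10([H+]) = -log10(3.2×10^-2)
= 2 - log10(3.2)
= 2 - 0.51
= 1.49

1.49


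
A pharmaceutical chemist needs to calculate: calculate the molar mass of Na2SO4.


M(Na2SO4) = 2×22.99 + 1×32.07 + 4×16.0
= 45.98 + 32.07 + 64.0
= 142.05 g/mol

142.05 g/mol


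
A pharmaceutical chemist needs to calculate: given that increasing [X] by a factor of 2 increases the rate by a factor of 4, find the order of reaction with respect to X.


rate ∝ [X]^n
2^n = 4 → n = 2
Order in X: 2

2


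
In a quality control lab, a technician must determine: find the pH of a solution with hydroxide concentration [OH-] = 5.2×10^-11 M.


pOH = -log10([OH-]) = -log10(5.2×10^-11)
= 11 - log10(5.2) = 10.28
pH = 14 - pOH = 14 - 10.28 = 3.72

3.72


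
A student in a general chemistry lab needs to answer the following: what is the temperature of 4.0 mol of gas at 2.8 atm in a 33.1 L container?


PV = nRT  (R = 0.08206 L·atm/(mol·K))
T = PV/(nR) = 2.8×33.1/(4.0×0.08206)
= 92.68/0.328240
= 282.35 K

282.35 K


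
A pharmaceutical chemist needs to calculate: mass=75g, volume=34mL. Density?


ρ = mass/volume
= 75/34
= 2.206 g/mL

2.206 g/mL


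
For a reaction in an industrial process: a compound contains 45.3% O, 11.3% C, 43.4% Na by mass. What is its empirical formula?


Assume 100 g sample. Moles of each element:
  O: 45.3/16.0 = 2.831 mol
  C: 11.3/12.01 = 0.941 mol
  Na: 43.4/22.99 = 1.888 mol
Divide by smallest (0.941):
  O: 2.831/0.941 = 3.01
  C: 0.941/0.941 = 1.0
  Na: 1.888/0.941 = 2.01
Empirical formula: Na2CO3

Na2CO3


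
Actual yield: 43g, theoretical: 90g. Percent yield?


% yield = actual/theoretical × 100
= 43/90 × 100
= 47.78%

47.78%


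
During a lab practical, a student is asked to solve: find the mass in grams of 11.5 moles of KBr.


M(KBr) = 119.0 g/mol
mass = n × M = 11.5 × 119.0 = 1368.50 g

1368.50 g


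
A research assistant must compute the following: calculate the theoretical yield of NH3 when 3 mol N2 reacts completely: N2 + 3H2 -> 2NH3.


Mole ratio NH3:N2 = 2:1
n(NH3) = 3 × 2/1 = 6.000 mol
mass = 6.000 × 17.03 = 102.18 g

102.18 g


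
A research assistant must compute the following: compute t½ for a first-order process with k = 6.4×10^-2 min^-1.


t½ = ln2/k = 0.693147/(6.4×10^-2 min^-1)
= 10.83 min

10.83 min


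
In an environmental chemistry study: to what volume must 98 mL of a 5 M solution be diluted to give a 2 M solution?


C1V1 = C2V2
5 × 98 = 2 × V2
V2 = 490/2 = 245.0 mL

245.0 mL


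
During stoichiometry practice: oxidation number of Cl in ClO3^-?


x + 3(-2) = -1, so x = +5
Oxidation number: +5

+5


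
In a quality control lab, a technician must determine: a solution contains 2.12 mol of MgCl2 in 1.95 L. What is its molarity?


M = n/V = 2.12/1.95 = 1.087 mol/L

1.087 M


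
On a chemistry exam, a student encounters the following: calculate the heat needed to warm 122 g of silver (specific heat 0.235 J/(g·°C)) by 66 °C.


q = mcΔT = 122 × 0.235 × 66
= 1892.22 J

1892.22 J


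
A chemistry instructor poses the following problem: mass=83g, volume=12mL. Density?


ρ = mass/volume
= 83/12
= 6.917 g/mL

6.917 g/mL


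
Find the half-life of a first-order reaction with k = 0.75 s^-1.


t½ = ln2/k = 0.693147/(0.75 s^-1)
= 0.9242 s

0.9242 s


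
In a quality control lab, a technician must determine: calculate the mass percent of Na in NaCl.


M(NaCl) = 1×22.99 + 1×35.45 = 58.44 g/mol
Mass of Na = 1 × 22.99 = 22.99 g/mol
% Na = 22.99/58.44 × 100 = 39.34%

39.34%


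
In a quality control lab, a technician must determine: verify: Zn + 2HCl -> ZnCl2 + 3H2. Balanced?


Equation: Zn + 2HCl -> ZnCl2 + 3H2
Check atoms: Cl: 2=2, H: 2≠6, Zn: 1=1
Not balanced

No, not balanced


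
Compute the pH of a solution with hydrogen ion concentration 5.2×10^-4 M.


pH = -log10([H+]) = -log10(5.2×10^-4)
= 4 - log10(5.2)
= 4 - 0.72
= 3.28

3.28


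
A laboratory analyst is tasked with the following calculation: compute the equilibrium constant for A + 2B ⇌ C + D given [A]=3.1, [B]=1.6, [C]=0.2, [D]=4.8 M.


Kc = [C][D]/([A][B]^2)
= (0.2^1 × 4.8^1)/(3.1^1 × 1.6^2)
= 0.96/7.936
= 0.1210

0.1210


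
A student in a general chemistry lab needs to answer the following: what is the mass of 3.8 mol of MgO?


M(MgO) = 40.31 g/mol
mass = n × M = 3.8 × 40.31 = 153.18 g

153.18 g


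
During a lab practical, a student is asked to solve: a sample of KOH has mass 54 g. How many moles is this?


M(KOH) = 56.11 g/mol
n = mass/M = 54/56.11 = 0.9624 mol

0.9624 mol


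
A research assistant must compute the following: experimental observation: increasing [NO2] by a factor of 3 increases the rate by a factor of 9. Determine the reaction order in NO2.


rate ∝ [NO2]^n
3^n = 9 → n = 2
Order in NO2: 2

2


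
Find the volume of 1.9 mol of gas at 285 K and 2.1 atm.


PV = nRT  (R = 0.08206 L·atm/(mol·K))
V = nRT/P = 1.9×0.08206×285/2.1
= 21.16 L

21.16 L


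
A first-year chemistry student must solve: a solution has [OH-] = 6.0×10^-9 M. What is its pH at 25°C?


pOH = -log10([OH-]) = -log10(6.0×10^-9)
= 9 - log10(6.0) = 8.22
pH = 14 - pOH = 14 - 8.22 = 5.78

5.78


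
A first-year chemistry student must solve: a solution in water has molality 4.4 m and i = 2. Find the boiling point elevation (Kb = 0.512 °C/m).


ΔTb = Kb × m × i
= 0.512 × 4.4 × 2
= 4.5056 °C

4.5056 °C


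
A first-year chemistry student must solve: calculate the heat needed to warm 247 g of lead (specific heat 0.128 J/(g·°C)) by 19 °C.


q = mcΔT = 247 × 0.128 × 19
= 600.70 J

600.70 J


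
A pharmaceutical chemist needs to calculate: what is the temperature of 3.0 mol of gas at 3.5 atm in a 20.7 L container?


PV = nRT  (R = 0.08206 L·atm/(mol·K))
T = PV/(nR) = 3.5×20.7/(3.0×0.08206)
= 72.45/0.246180
= 294.30 K

294.30 K


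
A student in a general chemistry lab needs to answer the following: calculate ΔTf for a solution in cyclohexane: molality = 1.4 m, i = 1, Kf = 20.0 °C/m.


ΔTf = Kf × m × i
= 20.0 × 1.4 × 1
= 28.0 °C

28.0 °C


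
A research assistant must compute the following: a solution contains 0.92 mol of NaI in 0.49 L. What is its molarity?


M = n/V = 0.92/0.49 = 1.878 mol/L

1.878 M


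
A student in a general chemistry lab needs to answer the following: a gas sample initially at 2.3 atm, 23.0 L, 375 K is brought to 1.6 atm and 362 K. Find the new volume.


P1V1/T1 = P2V2/T2
V2 = P1V1T2/(T1P2)
= 2.3×23.0×362/(375×1.6)
= 31.916 L

31.916 L
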